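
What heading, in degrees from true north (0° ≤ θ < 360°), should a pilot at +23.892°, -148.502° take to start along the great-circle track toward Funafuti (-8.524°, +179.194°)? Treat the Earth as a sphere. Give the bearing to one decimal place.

Δλ = 179.194 − -148.502 = 327.696°; wrapped into (−180°, 180°]: -32.304°.
θ = atan2( sin Δλ · cos φ₂ , cos φ₁ · sin φ₂ − sin φ₁ · cos φ₂ · cos Δλ )
  = atan2(-0.52851, -0.47407) = -131.892° → normalised to [0°, 360°): 228.108°.

228.1°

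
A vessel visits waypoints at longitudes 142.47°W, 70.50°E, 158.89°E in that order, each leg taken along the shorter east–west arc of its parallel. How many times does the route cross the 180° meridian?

Leg 1: -142.47° → +70.50°, shortest Δλ = -147.03° (west) — crosses 180°.
Leg 2: +70.50° → +158.89°, shortest Δλ = 88.39° (east) — does not cross 180°.
Total crossings: 1.

1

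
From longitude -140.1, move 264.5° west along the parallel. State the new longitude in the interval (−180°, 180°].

Start at -140.1°; shift −264.5° → -404.6°.
-404.6° lies outside (−180°, 180°]; add 360° → -44.6°.

-44.6°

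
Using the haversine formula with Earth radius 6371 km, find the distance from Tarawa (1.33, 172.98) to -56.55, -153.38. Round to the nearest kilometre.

Δλ = -153.38 − 172.98 = -326.36°; wrapped into (−180°, 180°]: 33.64°.
Δφ = -56.55 − 1.33 = -57.88°.
a = sin²(Δφ/2) + cos φ₁ · cos φ₂ · sin²(Δλ/2) = 0.280295.
c = 2·atan2(√a, √(1−a)) = 1.11585 rad → d = 6371·c ≈ 7109.10 km.

7109 km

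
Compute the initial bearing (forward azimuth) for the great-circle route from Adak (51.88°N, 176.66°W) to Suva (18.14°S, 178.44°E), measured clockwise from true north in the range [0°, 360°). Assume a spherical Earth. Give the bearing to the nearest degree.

Δλ = 178.44 − -176.66 = 355.10°; wrapped into (−180°, 180°]: -4.90°.
θ = atan2( sin Δλ · cos φ₂ , cos φ₁ · sin φ₂ − sin φ₁ · cos φ₂ · cos Δλ )
  = atan2(-0.08117, -0.93708) = -175.049° → normalised to [0°, 360°): 184.951°.

185°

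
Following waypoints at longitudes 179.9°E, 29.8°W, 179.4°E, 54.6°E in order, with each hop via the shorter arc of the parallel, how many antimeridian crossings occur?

Leg 1: +179.9° → -29.8°, shortest Δλ = 150.3° (east) — crosses 180°.
Leg 2: -29.8° → +179.4°, shortest Δλ = -150.8° (west) — crosses 180°.
Leg 3: +179.4° → +54.6°, shortest Δλ = -124.8° (west) — does not cross 180°.
Total crossings: 2.

2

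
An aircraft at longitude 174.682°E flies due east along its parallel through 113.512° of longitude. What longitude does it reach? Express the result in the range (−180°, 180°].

Start at +174.682°; shift +113.512° → +288.194°.
+288.194° lies outside (−180°, 180°]; subtract 360° → -71.806°.

71.806°W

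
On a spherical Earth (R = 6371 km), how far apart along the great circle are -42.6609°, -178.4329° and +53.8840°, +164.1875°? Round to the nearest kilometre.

10862 km

Δλ = 164.1875 − -178.4329 = 342.6204°; wrapped into (−180°, 180°]: -17.3796°.
Δφ = 53.8840 − -42.6609 = 96.5449°.
a = sin²(Δφ/2) + cos φ₁ · cos φ₂ · sin²(Δλ/2) = 0.566885.
c = 2·atan2(√a, √(1−a)) = 1.70497 rad → d = 6371·c ≈ 10862.36 km.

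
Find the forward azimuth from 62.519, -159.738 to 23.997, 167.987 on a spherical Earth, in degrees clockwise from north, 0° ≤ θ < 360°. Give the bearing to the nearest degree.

Δλ = 167.987 − -159.738 = 327.725°; wrapped into (−180°, 180°]: -32.275°.
θ = atan2( sin Δλ · cos φ₂ , cos φ₁ · sin φ₂ − sin φ₁ · cos φ₂ · cos Δλ )
  = atan2(-0.48783, -0.49759) = -135.568° → normalised to [0°, 360°): 224.432°.

224°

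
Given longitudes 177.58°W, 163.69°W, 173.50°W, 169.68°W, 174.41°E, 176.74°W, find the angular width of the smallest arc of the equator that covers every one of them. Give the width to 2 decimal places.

21.90°

Sort the longitudes: -177.58°, -176.74°, -173.50°, -169.68°, -163.69°, +174.41°.
Eastward gaps between consecutive values (wrapping around): 0.84°, 3.24°, 3.82°, 5.99°, 338.10°, 8.01°.
Largest gap = 338.10° ⇒ minimal covering band is its complement: 360° − 338.10° = 21.90°.
Band runs from +174.41° eastward to -163.69°, crossing the antimeridian.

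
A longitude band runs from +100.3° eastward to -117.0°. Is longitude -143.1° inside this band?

Band width going east from +100.3° to -117.0°: ((-117.0 − 100.3) mod 360) = 142.7°.
Offset of -143.1° east of the west edge: ((-143.1 − 100.3) mod 360) = 116.6°.
116.6° ≤ 142.7° ⇒ inside.

Yes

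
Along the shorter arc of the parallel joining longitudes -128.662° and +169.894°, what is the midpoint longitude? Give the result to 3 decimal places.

-159.384°

Signed shortest Δλ from -128.662° to +169.894° is -61.444°.
Midpoint longitude = -128.662° + (-61.444°)/2 = -128.662° − 30.722° = -159.384°.
(The naïve average (-128.662 + +169.894)/2 = 20.616° is on the wrong side of the globe.)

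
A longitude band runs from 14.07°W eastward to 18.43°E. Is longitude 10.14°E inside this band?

Band width going east from -14.07° to +18.43°: ((18.43 − -14.07) mod 360) = 32.50°.
Offset of +10.14° east of the west edge: ((10.14 − -14.07) mod 360) = 24.21°.
24.21° ≤ 32.50° ⇒ inside.

Yes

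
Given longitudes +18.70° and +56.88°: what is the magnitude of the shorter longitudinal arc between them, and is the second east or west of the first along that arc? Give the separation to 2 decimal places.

38.18° east

Raw difference: 56.88 − 18.70 = 38.18°.
Normalise into (−180°, 180°]: 38.18° stays 38.18°.
Positive ⇒ the second point lies to the east; separation 38.18°.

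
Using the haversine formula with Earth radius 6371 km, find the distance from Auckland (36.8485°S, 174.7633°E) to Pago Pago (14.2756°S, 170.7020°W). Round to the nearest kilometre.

2894 km

Δλ = -170.7020 − 174.7633 = -345.4653°; wrapped into (−180°, 180°]: 14.5347°.
Δφ = -14.2756 − -36.8485 = 22.5729°.
a = sin²(Δφ/2) + cos φ₁ · cos φ₂ · sin²(Δλ/2) = 0.050714.
c = 2·atan2(√a, √(1−a)) = 0.45429 rad → d = 6371·c ≈ 2894.29 km.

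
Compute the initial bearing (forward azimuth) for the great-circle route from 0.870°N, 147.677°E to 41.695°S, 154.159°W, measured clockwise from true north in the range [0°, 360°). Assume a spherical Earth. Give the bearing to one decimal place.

136.6°

Δλ = -154.159 − 147.677 = -301.836°; wrapped into (−180°, 180°]: 58.164°.
θ = atan2( sin Δλ · cos φ₂ , cos φ₁ · sin φ₂ − sin φ₁ · cos φ₂ · cos Δλ )
  = atan2(0.63436, -0.67107) = 136.611° → normalised to [0°, 360°): 136.611°.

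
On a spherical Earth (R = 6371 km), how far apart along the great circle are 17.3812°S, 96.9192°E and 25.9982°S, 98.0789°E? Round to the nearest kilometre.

966 km

Δλ = 98.0789 − 96.9192 = 1.1597°.
Δφ = -25.9982 − -17.3812 = -8.6170°.
a = sin²(Δφ/2) + cos φ₁ · cos φ₂ · sin²(Δλ/2) = 0.005732.
c = 2·atan2(√a, √(1−a)) = 0.15156 rad → d = 6371·c ≈ 965.61 km.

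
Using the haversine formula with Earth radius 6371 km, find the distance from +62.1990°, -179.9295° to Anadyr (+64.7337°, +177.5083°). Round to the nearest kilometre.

309 km

Δλ = 177.5083 − -179.9295 = 357.4378°; wrapped into (−180°, 180°]: -2.5622°.
Δφ = 64.7337 − 62.1990 = 2.5347°.
a = sin²(Δφ/2) + cos φ₁ · cos φ₂ · sin²(Δλ/2) = 0.000589.
c = 2·atan2(√a, √(1−a)) = 0.04853 rad → d = 6371·c ≈ 309.19 km.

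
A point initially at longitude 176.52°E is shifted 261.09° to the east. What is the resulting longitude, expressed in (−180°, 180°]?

77.61°E

Start at +176.52°; shift +261.09° → +437.61°.
+437.61° lies outside (−180°, 180°]; subtract 360° → +77.61°.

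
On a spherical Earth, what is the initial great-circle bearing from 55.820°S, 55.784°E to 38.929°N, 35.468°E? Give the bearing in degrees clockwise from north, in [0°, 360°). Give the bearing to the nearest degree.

344°

Δλ = 35.468 − 55.784 = -20.316°.
θ = atan2( sin Δλ · cos φ₂ , cos φ₁ · sin φ₂ − sin φ₁ · cos φ₂ · cos Δλ )
  = atan2(-0.27009, 0.95653) = -15.768° → normalised to [0°, 360°): 344.232°.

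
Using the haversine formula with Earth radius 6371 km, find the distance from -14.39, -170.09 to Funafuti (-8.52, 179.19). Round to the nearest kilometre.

1338 km

Δλ = 179.19 − -170.09 = 349.28°; wrapped into (−180°, 180°]: -10.72°.
Δφ = -8.52 − -14.39 = 5.87°.
a = sin²(Δφ/2) + cos φ₁ · cos φ₂ · sin²(Δλ/2) = 0.010981.
c = 2·atan2(√a, √(1−a)) = 0.20996 rad → d = 6371·c ≈ 1337.68 km.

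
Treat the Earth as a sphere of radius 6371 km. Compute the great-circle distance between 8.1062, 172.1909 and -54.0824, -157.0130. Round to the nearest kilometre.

Δλ = -157.0130 − 172.1909 = -329.2039°; wrapped into (−180°, 180°]: 30.7961°.
Δφ = -54.0824 − 8.1062 = -62.1886°.
a = sin²(Δφ/2) + cos φ₁ · cos φ₂ · sin²(Δλ/2) = 0.307664.
c = 2·atan2(√a, √(1−a)) = 1.17594 rad → d = 6371·c ≈ 7491.94 km.

7492 km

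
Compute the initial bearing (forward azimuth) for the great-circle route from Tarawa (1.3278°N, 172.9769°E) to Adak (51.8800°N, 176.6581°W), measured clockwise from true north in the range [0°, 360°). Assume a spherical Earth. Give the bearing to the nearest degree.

Δλ = -176.6581 − 172.9769 = -349.6350°; wrapped into (−180°, 180°]: 10.3650°.
θ = atan2( sin Δλ · cos φ₂ , cos φ₁ · sin φ₂ − sin φ₁ · cos φ₂ · cos Δλ )
  = atan2(0.11107, 0.77244) = 8.182° → normalised to [0°, 360°): 8.182°.

8°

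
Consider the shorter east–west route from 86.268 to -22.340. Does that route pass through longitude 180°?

No

Signed shortest Δλ = ((-22.340 − 86.268 + 180) mod 360) − 180 = -108.608°.
Going west by 108.608° from +86.268° reaches -22.340° without touching 180°.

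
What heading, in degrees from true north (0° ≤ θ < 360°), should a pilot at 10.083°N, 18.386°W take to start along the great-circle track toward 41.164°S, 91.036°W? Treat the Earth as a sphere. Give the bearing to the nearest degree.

Δλ = -91.036 − -18.386 = -72.650°.
θ = atan2( sin Δλ · cos φ₂ , cos φ₁ · sin φ₂ − sin φ₁ · cos φ₂ · cos Δλ )
  = atan2(-0.71858, -0.68735) = -133.728° → normalised to [0°, 360°): 226.272°.

226°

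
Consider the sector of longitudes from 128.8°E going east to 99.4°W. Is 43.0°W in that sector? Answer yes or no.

Band width going east from +128.8° to -99.4°: ((-99.4 − 128.8) mod 360) = 131.8°.
Offset of -43.0° east of the west edge: ((-43.0 − 128.8) mod 360) = 188.2°.
188.2° > 131.8° ⇒ outside.

No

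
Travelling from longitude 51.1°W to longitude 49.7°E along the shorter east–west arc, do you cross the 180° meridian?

No

Signed shortest Δλ = ((49.7 − -51.1 + 180) mod 360) − 180 = 100.8°.
Going east by 100.8° from -51.1° reaches +49.7° without touching 180°.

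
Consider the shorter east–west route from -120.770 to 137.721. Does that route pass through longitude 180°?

Yes

Naïve |137.721 − -120.770| = 258.491° > 180°, so the shorter arc goes the other way round — across 180°.
Signed shortest Δλ = ((137.721 − -120.770 + 180) mod 360) − 180 = -101.509°.
Going west by 101.509° from -120.770° passes through 180° before reaching +137.721°.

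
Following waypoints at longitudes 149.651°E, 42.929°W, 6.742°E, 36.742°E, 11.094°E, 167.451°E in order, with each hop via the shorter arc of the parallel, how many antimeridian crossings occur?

Leg 1: +149.651° → -42.929°, shortest Δλ = 167.42° (east) — crosses 180°.
Leg 2: -42.929° → +6.742°, shortest Δλ = 49.671° (east) — does not cross 180°.
Leg 3: +6.742° → +36.742°, shortest Δλ = 30.0° (east) — does not cross 180°.
Leg 4: +36.742° → +11.094°, shortest Δλ = -25.648° (west) — does not cross 180°.
Leg 5: +11.094° → +167.451°, shortest Δλ = 156.357° (east) — does not cross 180°.
Total crossings: 1.

1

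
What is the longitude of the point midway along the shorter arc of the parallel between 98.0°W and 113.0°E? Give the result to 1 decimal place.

Signed shortest Δλ from -98.0° to +113.0° is -149.0°.
Midpoint longitude = -98.0° + (-149.0°)/2 = -98.0° − 74.5° = -172.5°.
(The naïve average (-98.0 + +113.0)/2 = 7.5° is on the wrong side of the globe.)

172.5°W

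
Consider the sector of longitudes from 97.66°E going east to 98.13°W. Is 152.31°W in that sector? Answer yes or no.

Yes

Band width going east from +97.66° to -98.13°: ((-98.13 − 97.66) mod 360) = 164.21°.
Offset of -152.31° east of the west edge: ((-152.31 − 97.66) mod 360) = 110.03°.
110.03° ≤ 164.21° ⇒ inside.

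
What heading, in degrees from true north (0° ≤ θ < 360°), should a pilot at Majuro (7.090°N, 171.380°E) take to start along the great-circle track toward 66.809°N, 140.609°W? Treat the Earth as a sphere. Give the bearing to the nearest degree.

18°

Δλ = -140.609 − 171.380 = -311.989°; wrapped into (−180°, 180°]: 48.011°.
θ = atan2( sin Δλ · cos φ₂ , cos φ₁ · sin φ₂ − sin φ₁ · cos φ₂ · cos Δλ )
  = atan2(0.29270, 0.87965) = 18.405° → normalised to [0°, 360°): 18.405°.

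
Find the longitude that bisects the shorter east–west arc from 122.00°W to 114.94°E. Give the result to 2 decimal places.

Signed shortest Δλ from -122.00° to +114.94° is -123.06°.
Midpoint longitude = -122.00° + (-123.06°)/2 = -122.00° − 61.53° = -183.53°.
Normalise into (−180°, 180°]: +176.47°.
(The naïve average (-122.00 + +114.94)/2 = -3.53° is on the wrong side of the globe.)

176.47°E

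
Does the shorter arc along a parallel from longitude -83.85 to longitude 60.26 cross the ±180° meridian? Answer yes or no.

No

Signed shortest Δλ = ((60.26 − -83.85 + 180) mod 360) − 180 = 144.11°.
Going east by 144.11° from -83.85° reaches +60.26° without touching 180°.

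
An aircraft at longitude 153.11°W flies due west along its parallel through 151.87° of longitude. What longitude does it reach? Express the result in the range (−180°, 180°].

55.02°E

Start at -153.11°; shift −151.87° → -304.98°.
-304.98° lies outside (−180°, 180°]; add 360° → +55.02°.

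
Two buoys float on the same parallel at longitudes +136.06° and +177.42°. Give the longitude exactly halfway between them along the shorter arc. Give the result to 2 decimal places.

Signed shortest Δλ from +136.06° to +177.42° is +41.36°.
Midpoint longitude = +136.06° + (+41.36°)/2 = +136.06° + 20.68° = +156.74°.

+156.74°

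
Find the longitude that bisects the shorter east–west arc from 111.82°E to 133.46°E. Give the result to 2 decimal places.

122.64°E

Signed shortest Δλ from +111.82° to +133.46° is +21.64°.
Midpoint longitude = +111.82° + (+21.64°)/2 = +111.82° + 10.82° = +122.64°.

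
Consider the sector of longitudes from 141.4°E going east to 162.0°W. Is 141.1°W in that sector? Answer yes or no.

Band width going east from +141.4° to -162.0°: ((-162.0 − 141.4) mod 360) = 56.6°.
Offset of -141.1° east of the west edge: ((-141.1 − 141.4) mod 360) = 77.5°.
77.5° > 56.6° ⇒ outside.

No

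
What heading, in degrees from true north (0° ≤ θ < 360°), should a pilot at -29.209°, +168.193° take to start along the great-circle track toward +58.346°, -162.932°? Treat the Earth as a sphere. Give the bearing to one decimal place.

Δλ = -162.932 − 168.193 = -331.125°; wrapped into (−180°, 180°]: 28.875°.
θ = atan2( sin Δλ · cos φ₂ , cos φ₁ · sin φ₂ − sin φ₁ · cos φ₂ · cos Δλ )
  = atan2(0.25342, 0.96725) = 14.682° → normalised to [0°, 360°): 14.682°.

14.7°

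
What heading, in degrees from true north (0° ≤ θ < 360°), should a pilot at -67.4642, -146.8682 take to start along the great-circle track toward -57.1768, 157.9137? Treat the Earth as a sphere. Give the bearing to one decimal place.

Δλ = 157.9137 − -146.8682 = 304.7819°; wrapped into (−180°, 180°]: -55.2181°.
θ = atan2( sin Δλ · cos φ₂ , cos φ₁ · sin φ₂ − sin φ₁ · cos φ₂ · cos Δλ )
  = atan2(-0.44520, -0.03647) = -94.683° → normalised to [0°, 360°): 265.317°.

265.3°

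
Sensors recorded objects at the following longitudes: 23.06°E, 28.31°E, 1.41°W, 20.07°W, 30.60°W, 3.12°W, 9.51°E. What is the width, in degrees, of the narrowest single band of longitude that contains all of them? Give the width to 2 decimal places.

58.91°

Sort the longitudes: -30.60°, -20.07°, -3.12°, -1.41°, +9.51°, +23.06°, +28.31°.
Eastward gaps between consecutive values (wrapping around): 10.53°, 16.95°, 1.71°, 10.92°, 13.55°, 5.25°, 301.09°.
Largest gap = 301.09° ⇒ minimal covering band is its complement: 360° − 301.09° = 58.91°.
Band runs from -30.60° eastward to +28.31°.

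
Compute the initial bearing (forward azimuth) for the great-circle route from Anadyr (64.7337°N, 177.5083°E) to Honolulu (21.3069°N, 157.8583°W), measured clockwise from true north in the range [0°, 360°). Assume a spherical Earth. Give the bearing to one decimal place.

147.6°

Δλ = -157.8583 − 177.5083 = -335.3666°; wrapped into (−180°, 180°]: 24.6334°.
θ = atan2( sin Δλ · cos φ₂ , cos φ₁ · sin φ₂ − sin φ₁ · cos φ₂ · cos Δλ )
  = atan2(0.38832, -0.61075) = 147.552° → normalised to [0°, 360°): 147.552°.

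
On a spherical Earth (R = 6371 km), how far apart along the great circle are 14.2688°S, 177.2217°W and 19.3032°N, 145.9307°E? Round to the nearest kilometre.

5496 km

Δλ = 145.9307 − -177.2217 = 323.1524°; wrapped into (−180°, 180°]: -36.8476°.
Δφ = 19.3032 − -14.2688 = 33.5720°.
a = sin²(Δφ/2) + cos φ₁ · cos φ₂ · sin²(Δλ/2) = 0.174764.
c = 2·atan2(√a, √(1−a)) = 0.86259 rad → d = 6371·c ≈ 5495.57 km.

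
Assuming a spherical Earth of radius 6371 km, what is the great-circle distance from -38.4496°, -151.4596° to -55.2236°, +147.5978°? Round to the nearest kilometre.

4815 km

Δλ = 147.5978 − -151.4596 = 299.0574°; wrapped into (−180°, 180°]: -60.9426°.
Δφ = -55.2236 − -38.4496 = -16.7740°.
a = sin²(Δφ/2) + cos φ₁ · cos φ₂ · sin²(Δλ/2) = 0.136145.
c = 2·atan2(√a, √(1−a)) = 0.75582 rad → d = 6371·c ≈ 4815.32 km.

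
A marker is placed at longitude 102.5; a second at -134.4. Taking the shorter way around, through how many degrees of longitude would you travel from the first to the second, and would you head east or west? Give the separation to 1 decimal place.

123.1° east

Raw difference: -134.4 − 102.5 = -236.9°.
Normalise into (−180°, 180°]: -236.9° + 360° = 123.1°.
Positive ⇒ the second point lies to the east; separation 123.1°.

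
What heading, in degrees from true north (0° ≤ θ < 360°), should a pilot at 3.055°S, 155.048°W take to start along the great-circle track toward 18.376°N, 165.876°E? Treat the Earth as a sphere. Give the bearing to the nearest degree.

301°

Δλ = 165.876 − -155.048 = 320.924°; wrapped into (−180°, 180°]: -39.076°.
θ = atan2( sin Δλ · cos φ₂ , cos φ₁ · sin φ₂ − sin φ₁ · cos φ₂ · cos Δλ )
  = atan2(-0.59821, 0.35407) = -59.380° → normalised to [0°, 360°): 300.620°.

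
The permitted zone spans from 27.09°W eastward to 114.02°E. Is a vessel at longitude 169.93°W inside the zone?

No

Band width going east from -27.09° to +114.02°: ((114.02 − -27.09) mod 360) = 141.11°.
Offset of -169.93° east of the west edge: ((-169.93 − -27.09) mod 360) = 217.16°.
217.16° > 141.11° ⇒ outside.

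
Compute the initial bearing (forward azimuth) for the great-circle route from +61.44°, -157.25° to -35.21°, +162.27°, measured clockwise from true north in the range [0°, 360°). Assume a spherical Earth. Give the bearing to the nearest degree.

Δλ = 162.27 − -157.25 = 319.52°; wrapped into (−180°, 180°]: -40.48°.
θ = atan2( sin Δλ · cos φ₂ , cos φ₁ · sin φ₂ − sin φ₁ · cos φ₂ · cos Δλ )
  = atan2(-0.53041, -0.82150) = -147.151° → normalised to [0°, 360°): 212.849°.

213°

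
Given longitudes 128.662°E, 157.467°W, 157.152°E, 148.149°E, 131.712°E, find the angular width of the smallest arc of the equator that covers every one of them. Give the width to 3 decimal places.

73.871°

Sort the longitudes: -157.467°, +128.662°, +131.712°, +148.149°, +157.152°.
Eastward gaps between consecutive values (wrapping around): 286.129°, 3.050°, 16.437°, 9.003°, 45.381°.
Largest gap = 286.129° ⇒ minimal covering band is its complement: 360° − 286.129° = 73.871°.
Band runs from +128.662° eastward to -157.467°, crossing the antimeridian.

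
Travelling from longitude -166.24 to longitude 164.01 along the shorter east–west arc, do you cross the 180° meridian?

Yes

Naïve |164.01 − -166.24| = 330.25° > 180°, so the shorter arc goes the other way round — across 180°.
Signed shortest Δλ = ((164.01 − -166.24 + 180) mod 360) − 180 = -29.75°.
Going west by 29.75° from -166.24° passes through 180° before reaching +164.01°.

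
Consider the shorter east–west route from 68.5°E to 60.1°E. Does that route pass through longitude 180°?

Signed shortest Δλ = ((60.1 − 68.5 + 180) mod 360) − 180 = -8.4°.
Going west by 8.4° from +68.5° reaches +60.1° without touching 180°.

No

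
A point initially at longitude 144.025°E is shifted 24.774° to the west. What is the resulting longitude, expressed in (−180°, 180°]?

Start at +144.025°; shift −24.774° → +119.251°.
+119.251° already lies in (−180°, 180°].

119.251°E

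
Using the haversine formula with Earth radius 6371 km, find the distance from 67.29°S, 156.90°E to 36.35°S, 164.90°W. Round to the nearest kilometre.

Δλ = -164.90 − 156.90 = -321.80°; wrapped into (−180°, 180°]: 38.20°.
Δφ = -36.35 − -67.29 = 30.94°.
a = sin²(Δφ/2) + cos φ₁ · cos φ₂ · sin²(Δλ/2) = 0.104440.
c = 2·atan2(√a, √(1−a)) = 0.65816 rad → d = 6371·c ≈ 4193.13 km.

4193 km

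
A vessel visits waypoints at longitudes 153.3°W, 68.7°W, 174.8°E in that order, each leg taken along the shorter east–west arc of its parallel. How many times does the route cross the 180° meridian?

1

Leg 1: -153.3° → -68.7°, shortest Δλ = 84.6° (east) — does not cross 180°.
Leg 2: -68.7° → +174.8°, shortest Δλ = -116.5° (west) — crosses 180°.
Total crossings: 1.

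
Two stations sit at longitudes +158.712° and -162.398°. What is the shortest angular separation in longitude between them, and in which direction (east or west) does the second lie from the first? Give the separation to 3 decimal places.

38.890° east

Raw difference: -162.398 − 158.712 = -321.11°.
Normalise into (−180°, 180°]: -321.11° + 360° = 38.89°.
Positive ⇒ the second point lies to the east; separation 38.890°.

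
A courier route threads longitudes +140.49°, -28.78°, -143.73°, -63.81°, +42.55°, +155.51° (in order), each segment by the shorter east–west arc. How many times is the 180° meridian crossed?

0

Leg 1: +140.49° → -28.78°, shortest Δλ = -169.27° (west) — does not cross 180°.
Leg 2: -28.78° → -143.73°, shortest Δλ = -114.95° (west) — does not cross 180°.
Leg 3: -143.73° → -63.81°, shortest Δλ = 79.92° (east) — does not cross 180°.
Leg 4: -63.81° → +42.55°, shortest Δλ = 106.36° (east) — does not cross 180°.
Leg 5: +42.55° → +155.51°, shortest Δλ = 112.96° (east) — does not cross 180°.
Total crossings: 0.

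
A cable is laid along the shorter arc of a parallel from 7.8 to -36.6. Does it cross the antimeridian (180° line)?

No

Signed shortest Δλ = ((-36.6 − 7.8 + 180) mod 360) − 180 = -44.4°.
Going west by 44.4° from +7.8° reaches -36.6° without touching 180°.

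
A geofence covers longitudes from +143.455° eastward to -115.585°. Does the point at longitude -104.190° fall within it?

Band width going east from +143.455° to -115.585°: ((-115.585 − 143.455) mod 360) = 100.960°.
Offset of -104.190° east of the west edge: ((-104.190 − 143.455) mod 360) = 112.355°.
112.355° > 100.960° ⇒ outside.

No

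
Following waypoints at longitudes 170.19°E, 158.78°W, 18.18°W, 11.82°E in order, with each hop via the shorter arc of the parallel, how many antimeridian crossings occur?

1

Leg 1: +170.19° → -158.78°, shortest Δλ = 31.03° (east) — crosses 180°.
Leg 2: -158.78° → -18.18°, shortest Δλ = 140.6° (east) — does not cross 180°.
Leg 3: -18.18° → +11.82°, shortest Δλ = 30.0° (east) — does not cross 180°.
Total crossings: 1.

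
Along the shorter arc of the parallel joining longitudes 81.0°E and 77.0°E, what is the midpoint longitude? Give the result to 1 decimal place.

Signed shortest Δλ from +81.0° to +77.0° is -4.0°.
Midpoint longitude = +81.0° + (-4.0°)/2 = +81.0° − 2.0° = +79.0°.

79.0°E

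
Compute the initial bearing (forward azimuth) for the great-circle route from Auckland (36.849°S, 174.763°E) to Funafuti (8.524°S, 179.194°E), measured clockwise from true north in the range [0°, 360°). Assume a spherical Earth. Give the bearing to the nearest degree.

Δλ = 179.194 − 174.763 = 4.431°.
θ = atan2( sin Δλ · cos φ₂ , cos φ₁ · sin φ₂ − sin φ₁ · cos φ₂ · cos Δλ )
  = atan2(0.07641, 0.47270) = 9.182° → normalised to [0°, 360°): 9.182°.

9°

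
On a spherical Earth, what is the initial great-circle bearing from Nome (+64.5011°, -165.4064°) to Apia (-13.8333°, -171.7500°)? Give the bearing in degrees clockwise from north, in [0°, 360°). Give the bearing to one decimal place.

Δλ = -171.7500 − -165.4064 = -6.3436°.
θ = atan2( sin Δλ · cos φ₂ , cos φ₁ · sin φ₂ − sin φ₁ · cos φ₂ · cos Δλ )
  = atan2(-0.10729, -0.97398) = -173.714° → normalised to [0°, 360°): 186.286°.

186.3°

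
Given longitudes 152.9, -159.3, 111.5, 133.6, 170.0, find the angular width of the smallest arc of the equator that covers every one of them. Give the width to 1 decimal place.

Sort the longitudes: -159.3°, +111.5°, +133.6°, +152.9°, +170.0°.
Eastward gaps between consecutive values (wrapping around): 270.8°, 22.1°, 19.3°, 17.1°, 30.7°.
Largest gap = 270.8° ⇒ minimal covering band is its complement: 360° − 270.8° = 89.2°.
Band runs from +111.5° eastward to -159.3°, crossing the antimeridian.

89.2°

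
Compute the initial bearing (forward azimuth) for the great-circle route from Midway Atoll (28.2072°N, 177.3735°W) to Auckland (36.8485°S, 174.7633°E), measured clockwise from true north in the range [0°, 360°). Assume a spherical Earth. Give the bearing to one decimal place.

Δλ = 174.7633 − -177.3735 = 352.1368°; wrapped into (−180°, 180°]: -7.8632°.
θ = atan2( sin Δλ · cos φ₂ , cos φ₁ · sin φ₂ − sin φ₁ · cos φ₂ · cos Δλ )
  = atan2(-0.10948, -0.90316) = -173.089° → normalised to [0°, 360°): 186.911°.

186.9°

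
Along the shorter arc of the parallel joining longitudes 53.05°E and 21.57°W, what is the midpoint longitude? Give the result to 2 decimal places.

Signed shortest Δλ from +53.05° to -21.57° is -74.62°.
Midpoint longitude = +53.05° + (-74.62°)/2 = +53.05° − 37.31° = +15.74°.

15.74°E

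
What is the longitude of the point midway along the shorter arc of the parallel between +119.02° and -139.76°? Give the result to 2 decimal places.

Signed shortest Δλ from +119.02° to -139.76° is +101.22°.
Midpoint longitude = +119.02° + (+101.22°)/2 = +119.02° + 50.61° = +169.63°.
(The naïve average (+119.02 + -139.76)/2 = -10.37° is on the wrong side of the globe.)

+169.63°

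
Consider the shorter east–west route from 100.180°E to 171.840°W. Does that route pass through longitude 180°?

Naïve |-171.840 − 100.180| = 272.02° > 180°, so the shorter arc goes the other way round — across 180°.
Signed shortest Δλ = ((-171.840 − 100.180 + 180) mod 360) − 180 = 87.98°.
Going east by 87.98° from +100.180° passes through 180° before reaching -171.840°.

Yes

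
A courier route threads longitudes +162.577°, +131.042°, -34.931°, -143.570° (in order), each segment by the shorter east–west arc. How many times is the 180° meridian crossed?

0

Leg 1: +162.577° → +131.042°, shortest Δλ = -31.535° (west) — does not cross 180°.
Leg 2: +131.042° → -34.931°, shortest Δλ = -165.973° (west) — does not cross 180°.
Leg 3: -34.931° → -143.570°, shortest Δλ = -108.639° (west) — does not cross 180°.
Total crossings: 0.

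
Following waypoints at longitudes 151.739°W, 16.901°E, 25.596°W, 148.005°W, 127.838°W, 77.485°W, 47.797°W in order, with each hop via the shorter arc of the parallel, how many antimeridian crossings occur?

0

Leg 1: -151.739° → +16.901°, shortest Δλ = 168.64° (east) — does not cross 180°.
Leg 2: +16.901° → -25.596°, shortest Δλ = -42.497° (west) — does not cross 180°.
Leg 3: -25.596° → -148.005°, shortest Δλ = -122.409° (west) — does not cross 180°.
Leg 4: -148.005° → -127.838°, shortest Δλ = 20.167° (east) — does not cross 180°.
Leg 5: -127.838° → -77.485°, shortest Δλ = 50.353° (east) — does not cross 180°.
Leg 6: -77.485° → -47.797°, shortest Δλ = 29.688° (east) — does not cross 180°.
Total crossings: 0.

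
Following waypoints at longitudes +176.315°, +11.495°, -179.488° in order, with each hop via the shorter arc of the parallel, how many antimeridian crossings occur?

Leg 1: +176.315° → +11.495°, shortest Δλ = -164.82° (west) — does not cross 180°.
Leg 2: +11.495° → -179.488°, shortest Δλ = 169.017° (east) — crosses 180°.
Total crossings: 1.

1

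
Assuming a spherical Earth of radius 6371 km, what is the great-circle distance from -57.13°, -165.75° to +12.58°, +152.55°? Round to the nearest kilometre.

8643 km

Δλ = 152.55 − -165.75 = 318.30°; wrapped into (−180°, 180°]: -41.70°.
Δφ = 12.58 − -57.13 = 69.71°.
a = sin²(Δφ/2) + cos φ₁ · cos φ₂ · sin²(Δλ/2) = 0.393718.
c = 2·atan2(√a, √(1−a)) = 1.35660 rad → d = 6371·c ≈ 8642.88 km.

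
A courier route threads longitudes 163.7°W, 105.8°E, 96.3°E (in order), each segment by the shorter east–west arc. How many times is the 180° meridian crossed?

Leg 1: -163.7° → +105.8°, shortest Δλ = -90.5° (west) — crosses 180°.
Leg 2: +105.8° → +96.3°, shortest Δλ = -9.5° (west) — does not cross 180°.
Total crossings: 1.

1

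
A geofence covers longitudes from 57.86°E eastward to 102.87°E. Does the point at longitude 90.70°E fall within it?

Band width going east from +57.86° to +102.87°: ((102.87 − 57.86) mod 360) = 45.01°.
Offset of +90.70° east of the west edge: ((90.70 − 57.86) mod 360) = 32.84°.
32.84° ≤ 45.01° ⇒ inside.

Yes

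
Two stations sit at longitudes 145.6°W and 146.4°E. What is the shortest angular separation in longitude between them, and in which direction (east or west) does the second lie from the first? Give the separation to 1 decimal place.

68.0° west

Raw difference: 146.4 − -145.6 = 292.0°.
Normalise into (−180°, 180°]: 292.0° − 360° = -68.0°.
Negative ⇒ the second point lies to the west; separation 68.0°.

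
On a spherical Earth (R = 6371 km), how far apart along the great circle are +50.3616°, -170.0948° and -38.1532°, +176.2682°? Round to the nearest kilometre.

9933 km

Δλ = 176.2682 − -170.0948 = 346.3630°; wrapped into (−180°, 180°]: -13.6370°.
Δφ = -38.1532 − 50.3616 = -88.5148°.
a = sin²(Δφ/2) + cos φ₁ · cos φ₂ · sin²(Δλ/2) = 0.494112.
c = 2·atan2(√a, √(1−a)) = 1.55902 rad → d = 6371·c ≈ 9932.51 km.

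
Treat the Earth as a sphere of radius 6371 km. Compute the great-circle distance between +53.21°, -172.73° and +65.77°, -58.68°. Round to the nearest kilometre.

Δλ = -58.68 − -172.73 = 114.05°.
Δφ = 65.77 − 53.21 = 12.56°.
a = sin²(Δφ/2) + cos φ₁ · cos φ₂ · sin²(Δλ/2) = 0.184939.
c = 2·atan2(√a, √(1−a)) = 0.88909 rad → d = 6371·c ≈ 5664.37 km.

5664 km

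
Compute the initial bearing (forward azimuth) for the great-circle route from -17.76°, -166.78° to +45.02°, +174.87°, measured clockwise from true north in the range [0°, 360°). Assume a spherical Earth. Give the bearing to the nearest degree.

346°

Δλ = 174.87 − -166.78 = 341.65°; wrapped into (−180°, 180°]: -18.35°.
θ = atan2( sin Δλ · cos φ₂ , cos φ₁ · sin φ₂ − sin φ₁ · cos φ₂ · cos Δλ )
  = atan2(-0.22253, 0.87829) = -14.218° → normalised to [0°, 360°): 345.782°.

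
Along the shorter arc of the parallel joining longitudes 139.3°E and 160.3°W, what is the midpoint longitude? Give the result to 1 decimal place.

169.5°E

Signed shortest Δλ from +139.3° to -160.3° is +60.4°.
Midpoint longitude = +139.3° + (+60.4°)/2 = +139.3° + 30.2° = +169.5°.
(The naïve average (+139.3 + -160.3)/2 = -10.5° is on the wrong side of the globe.)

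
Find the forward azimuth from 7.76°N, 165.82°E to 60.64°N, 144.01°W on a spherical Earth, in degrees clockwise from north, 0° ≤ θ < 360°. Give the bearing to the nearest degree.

Δλ = -144.01 − 165.82 = -309.83°; wrapped into (−180°, 180°]: 50.17°.
θ = atan2( sin Δλ · cos φ₂ , cos φ₁ · sin φ₂ − sin φ₁ · cos φ₂ · cos Δλ )
  = atan2(0.37652, 0.82117) = 24.632° → normalised to [0°, 360°): 24.632°.

25°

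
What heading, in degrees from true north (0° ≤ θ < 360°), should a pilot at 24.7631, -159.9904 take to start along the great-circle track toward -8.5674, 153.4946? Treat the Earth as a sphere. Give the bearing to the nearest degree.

Δλ = 153.4946 − -159.9904 = 313.4850°; wrapped into (−180°, 180°]: -46.5150°.
θ = atan2( sin Δλ · cos φ₂ , cos φ₁ · sin φ₂ − sin φ₁ · cos φ₂ · cos Δλ )
  = atan2(-0.71746, -0.42031) = -120.363° → normalised to [0°, 360°): 239.637°.

240°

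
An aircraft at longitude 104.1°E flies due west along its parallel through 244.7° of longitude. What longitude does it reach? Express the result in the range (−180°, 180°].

Start at +104.1°; shift −244.7° → -140.6°.
-140.6° already lies in (−180°, 180°].

140.6°W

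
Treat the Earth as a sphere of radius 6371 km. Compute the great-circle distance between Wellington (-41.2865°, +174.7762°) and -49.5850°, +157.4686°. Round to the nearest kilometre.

Δλ = 157.4686 − 174.7762 = -17.3076°.
Δφ = -49.5850 − -41.2865 = -8.2985°.
a = sin²(Δφ/2) + cos φ₁ · cos φ₂ · sin²(Δλ/2) = 0.016264.
c = 2·atan2(√a, √(1−a)) = 0.25576 rad → d = 6371·c ≈ 1629.44 km.

1629 km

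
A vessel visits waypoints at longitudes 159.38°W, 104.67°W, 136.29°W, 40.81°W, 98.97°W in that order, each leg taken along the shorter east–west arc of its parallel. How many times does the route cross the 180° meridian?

Leg 1: -159.38° → -104.67°, shortest Δλ = 54.71° (east) — does not cross 180°.
Leg 2: -104.67° → -136.29°, shortest Δλ = -31.62° (west) — does not cross 180°.
Leg 3: -136.29° → -40.81°, shortest Δλ = 95.48° (east) — does not cross 180°.
Leg 4: -40.81° → -98.97°, shortest Δλ = -58.16° (west) — does not cross 180°.
Total crossings: 0.

0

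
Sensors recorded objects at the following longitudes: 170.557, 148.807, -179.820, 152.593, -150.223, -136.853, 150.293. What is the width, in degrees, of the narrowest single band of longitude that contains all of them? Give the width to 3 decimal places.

Sort the longitudes: -179.820°, -150.223°, -136.853°, +148.807°, +150.293°, +152.593°, +170.557°.
Eastward gaps between consecutive values (wrapping around): 29.597°, 13.370°, 285.660°, 1.486°, 2.300°, 17.964°, 9.623°.
Largest gap = 285.660° ⇒ minimal covering band is its complement: 360° − 285.660° = 74.340°.
Band runs from +148.807° eastward to -136.853°, crossing the antimeridian.

74.340°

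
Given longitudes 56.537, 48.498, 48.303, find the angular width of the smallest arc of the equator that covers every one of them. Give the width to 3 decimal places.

Sort the longitudes: +48.303°, +48.498°, +56.537°.
Eastward gaps between consecutive values (wrapping around): 0.195°, 8.039°, 351.766°.
Largest gap = 351.766° ⇒ minimal covering band is its complement: 360° − 351.766° = 8.234°.
Band runs from +48.303° eastward to +56.537°.

8.234°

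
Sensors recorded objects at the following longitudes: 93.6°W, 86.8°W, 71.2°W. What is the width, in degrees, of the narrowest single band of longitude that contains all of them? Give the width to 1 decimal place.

Sort the longitudes: -93.6°, -86.8°, -71.2°.
Eastward gaps between consecutive values (wrapping around): 6.8°, 15.6°, 337.6°.
Largest gap = 337.6° ⇒ minimal covering band is its complement: 360° − 337.6° = 22.4°.
Band runs from -93.6° eastward to -71.2°.

22.4°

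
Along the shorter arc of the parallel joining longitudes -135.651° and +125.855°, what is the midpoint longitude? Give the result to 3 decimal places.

+175.102°

Signed shortest Δλ from -135.651° to +125.855° is -98.494°.
Midpoint longitude = -135.651° + (-98.494°)/2 = -135.651° − 49.247° = -184.898°.
Normalise into (−180°, 180°]: +175.102°.
(The naïve average (-135.651 + +125.855)/2 = -4.898° is on the wrong side of the globe.)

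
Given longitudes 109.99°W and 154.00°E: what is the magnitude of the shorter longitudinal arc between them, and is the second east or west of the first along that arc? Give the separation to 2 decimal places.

96.01° west

Raw difference: 154.00 − -109.99 = 263.99°.
Normalise into (−180°, 180°]: 263.99° − 360° = -96.01°.
Negative ⇒ the second point lies to the west; separation 96.01°.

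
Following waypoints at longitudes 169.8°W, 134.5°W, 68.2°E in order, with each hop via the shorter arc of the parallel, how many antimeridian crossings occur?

Leg 1: -169.8° → -134.5°, shortest Δλ = 35.3° (east) — does not cross 180°.
Leg 2: -134.5° → +68.2°, shortest Δλ = -157.3° (west) — crosses 180°.
Total crossings: 1.

1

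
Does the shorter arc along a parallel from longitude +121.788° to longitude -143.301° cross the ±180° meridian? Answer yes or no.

Naïve |-143.301 − 121.788| = 265.089° > 180°, so the shorter arc goes the other way round — across 180°.
Signed shortest Δλ = ((-143.301 − 121.788 + 180) mod 360) − 180 = 94.911°.
Going east by 94.911° from +121.788° passes through 180° before reaching -143.301°.

Yes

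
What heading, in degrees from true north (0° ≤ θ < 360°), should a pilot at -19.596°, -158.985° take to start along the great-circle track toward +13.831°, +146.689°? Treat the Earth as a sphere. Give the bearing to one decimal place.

Δλ = 146.689 − -158.985 = 305.674°; wrapped into (−180°, 180°]: -54.326°.
θ = atan2( sin Δλ · cos φ₂ , cos φ₁ · sin φ₂ − sin φ₁ · cos φ₂ · cos Δλ )
  = atan2(-0.78879, 0.41513) = -62.243° → normalised to [0°, 360°): 297.757°.

297.8°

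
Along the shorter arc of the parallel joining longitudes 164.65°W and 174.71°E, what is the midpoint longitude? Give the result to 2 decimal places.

174.97°W

Signed shortest Δλ from -164.65° to +174.71° is -20.64°.
Midpoint longitude = -164.65° + (-20.64°)/2 = -164.65° − 10.32° = -174.97°.
(The naïve average (-164.65 + +174.71)/2 = 5.03° is on the wrong side of the globe.)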